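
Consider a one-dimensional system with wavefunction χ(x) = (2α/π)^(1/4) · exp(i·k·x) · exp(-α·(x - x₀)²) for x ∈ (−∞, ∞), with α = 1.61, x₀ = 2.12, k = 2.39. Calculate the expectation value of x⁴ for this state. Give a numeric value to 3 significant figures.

⟨x⁴⟩ = ∫ x⁴·|χ|² dx (integrals over the domain).
Gaussian moments (u = x − x₀): ∫u^(2j)·e^(−2αu²) du = (2j−1)!!/(4α)^j · √(π/(2α)), odd powers integrate to 0; here √(π/(2α)) = 0.98775.
⟨x⁴⟩ = 24.459.

24.5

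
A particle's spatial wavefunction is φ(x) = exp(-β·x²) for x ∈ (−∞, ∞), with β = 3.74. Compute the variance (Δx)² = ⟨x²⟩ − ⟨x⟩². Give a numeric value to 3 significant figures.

Compute ⟨x⟩ and ⟨x²⟩ separately, then (Δx)² = ⟨x²⟩ − ⟨x⟩².
Gaussian moments: ∫x^(2j)·e^(−2βx²) dx = (2j−1)!!/(4β)^j · √(π/(2β)), odd powers integrate to 0; here √(π/(2β)) = 0.64807.
Normalization: ∫|φ|² dx = 0.64807.
⟨x⟩ = 0.0000 and ⟨x²⟩ = 0.066845.
(Δx)² = 0.066845 − (0.0000)² = 0.066845.

0.0668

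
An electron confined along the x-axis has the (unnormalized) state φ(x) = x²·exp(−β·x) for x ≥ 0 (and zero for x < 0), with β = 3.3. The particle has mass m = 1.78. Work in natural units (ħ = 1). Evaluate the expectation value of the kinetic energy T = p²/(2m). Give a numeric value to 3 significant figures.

1.02

T = −(ħ²/2m) d²/dx², so ⟨T⟩ = −(ħ²/2m) ∫ φ*·φ'' dx / ∫|φ|² dx; with m = 1.78.
Differentiate x²·exp(−β·x) with the product rule; every integrand then reduces to terms xʲ·e^(−2βx) on [0, ∞), with ∫₀^∞ xʲ·e^(−2βx) dx = j!/(2β)^(j+1).
State is unnormalized: ∫|φ|² dx = 0.0019164, and ∫φ*·(−ħ²/2m · φ'') dx = 0.0019541, so ⟨T⟩ = 0.0019541 / 0.0019164.
⟨T⟩ = 1.0197.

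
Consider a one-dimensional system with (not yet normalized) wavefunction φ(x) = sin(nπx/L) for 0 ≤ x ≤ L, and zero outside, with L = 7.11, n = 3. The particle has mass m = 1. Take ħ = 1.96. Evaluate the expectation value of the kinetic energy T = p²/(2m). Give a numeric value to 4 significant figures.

T = −(ħ²/2m) d²/dx², so ⟨T⟩ = −(ħ²/2m) ∫ φ*·φ'' dx / ∫|φ|² dx; with m = 1.
d/dx sin(nπx/L) = (nπ/L)·cos(nπx/L) and d²/dx² sin(nπx/L) = −(nπ/L)²·sin(nπx/L); on 0 ≤ x ≤ L, ∫sin²(nπx/L) dx = L/2 and ∫sin(nπx/L)·cos(nπx/L) dx = 0.
State is unnormalized: ∫|φ|² dx = 3.5550, and ∫φ*·(−ħ²/2m · φ'') dx = 11.998, so ⟨T⟩ = 11.998 / 3.5550.
⟨T⟩ = 3.3751.

3.375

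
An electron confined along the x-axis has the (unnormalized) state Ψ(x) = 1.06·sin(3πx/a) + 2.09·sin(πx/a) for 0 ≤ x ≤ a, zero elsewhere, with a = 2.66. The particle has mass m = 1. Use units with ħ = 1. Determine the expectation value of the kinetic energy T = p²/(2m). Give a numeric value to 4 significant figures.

1.839

T = −(ħ²/2m) d²/dx², so ⟨T⟩ = −(ħ²/2m) ∫ Ψ*·Ψ'' dx / ∫|Ψ|² dx; with m = 1.
d²/dx² sin(jπx/a) = −(jπ/a)²·sin(jπx/a); on 0 ≤ x ≤ a, ∫sin²(jπx/a) dx = a/2 and ∫sin(jπx/a)·sin(lπx/a) dx = 0 for j ≠ l, so only diagonal terms survive in ∫|Ψ|² and ∫Ψ·Ψ″; ∫Ψ·Ψ′ dx = [Ψ²/2] between the walls = 0.
State is unnormalized: ∫|Ψ|² dx = 7.3040, and ∫Ψ*·(−ħ²/2m · Ψ'') dx = 13.432, so ⟨T⟩ = 13.432 / 7.3040.
⟨T⟩ = 1.8390.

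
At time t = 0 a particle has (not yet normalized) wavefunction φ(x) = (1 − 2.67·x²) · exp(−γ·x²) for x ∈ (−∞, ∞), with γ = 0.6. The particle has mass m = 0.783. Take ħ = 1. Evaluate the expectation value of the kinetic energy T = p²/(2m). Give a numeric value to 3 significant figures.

1.83

T = −(ħ²/2m) d²/dx², so ⟨T⟩ = −(ħ²/2m) ∫ φ*·φ'' dx / ∫|φ|² dx; with m = 0.783.
Expand each integrand as polynomial × e^(−2γx²) and use ∫x^(2j)·e^(−2γx²) dx = (2j−1)!!/(4γ)^j · √(π/(2γ)), odd powers → 0; here √(π/(2γ)) = 1.6180. Differentiate with the product rule, d/dx e^(−γx²) = −2γx·e^(−γx²).
State is unnormalized: ∫|φ|² dx = 4.0256, and ∫φ*·(−ħ²/2m · φ'') dx = 7.3701, so ⟨T⟩ = 7.3701 / 4.0256.
⟨T⟩ = 1.8308.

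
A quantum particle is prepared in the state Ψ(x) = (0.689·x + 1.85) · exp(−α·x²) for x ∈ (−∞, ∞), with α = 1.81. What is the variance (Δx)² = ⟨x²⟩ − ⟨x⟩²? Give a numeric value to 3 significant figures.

Compute ⟨x⟩ and ⟨x²⟩ separately, then (Δx)² = ⟨x²⟩ − ⟨x⟩².
Expand each integrand as polynomial × e^(−2αx²) and use ∫x^(2j)·e^(−2αx²) dx = (2j−1)!!/(4α)^j · √(π/(2α)), odd powers → 0; here √(π/(2α)) = 0.93158.
Normalization: ∫|Ψ|² dx = 3.2494.
⟨x⟩ = 0.10095 and ⟨x²⟩ = 0.14331.
(Δx)² = 0.14331 − (0.10095)² = 0.13312.

0.133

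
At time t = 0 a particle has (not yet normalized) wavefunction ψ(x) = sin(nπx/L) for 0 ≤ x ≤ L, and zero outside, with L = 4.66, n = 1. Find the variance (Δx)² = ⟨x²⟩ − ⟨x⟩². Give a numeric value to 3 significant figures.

0.710

Compute ⟨x⟩ and ⟨x²⟩ separately, then (Δx)² = ⟨x²⟩ − ⟨x⟩².
With sin²θ = (1 − cos2θ)/2 on 0 ≤ x ≤ L: ∫sin²(nπx/L) dx = L/2, ∫x·sin²(nπx/L) dx = L²/4, ∫x²·sin²(nπx/L) dx = L³·(1/6 − 1/(4n²π²)); higher powers xᵏ the same way, integrating xᵏ·cos(2nπx/L) by parts.
Normalization: ∫|ψ|² dx = 2.3300.
⟨x⟩ = 2.3300 and ⟨x²⟩ = 6.1384.
(Δx)² = 6.1384 − (2.3300)² = 0.70951.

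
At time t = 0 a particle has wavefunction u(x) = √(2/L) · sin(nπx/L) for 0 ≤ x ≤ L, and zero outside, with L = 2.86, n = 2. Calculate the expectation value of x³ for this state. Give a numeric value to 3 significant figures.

⟨x³⟩ = ∫ x³·|u|² dx (integrals over the domain).
With sin²θ = (1 − cos2θ)/2 on 0 ≤ x ≤ L: ∫sin²(nπx/L) dx = L/2, ∫x·sin²(nπx/L) dx = L²/4, ∫x²·sin²(nπx/L) dx = L³·(1/6 − 1/(4n²π²)); higher powers xᵏ the same way, integrating xᵏ·cos(2nπx/L) by parts.
⟨x³⟩ = 5.4040.

5.40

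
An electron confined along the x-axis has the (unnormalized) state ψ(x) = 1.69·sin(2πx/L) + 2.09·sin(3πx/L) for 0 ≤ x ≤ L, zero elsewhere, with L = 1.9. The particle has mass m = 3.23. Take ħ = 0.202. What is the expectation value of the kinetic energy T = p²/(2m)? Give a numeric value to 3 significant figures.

T = −(ħ²/2m) d²/dx², so ⟨T⟩ = −(ħ²/2m) ∫ ψ*·ψ'' dx / ∫|ψ|² dx; with m = 3.23.
d²/dx² sin(jπx/L) = −(jπ/L)²·sin(jπx/L); on 0 ≤ x ≤ L, ∫sin²(jπx/L) dx = L/2 and ∫sin(jπx/L)·sin(lπx/L) dx = 0 for j ≠ l, so only diagonal terms survive in ∫|ψ|² and ∫ψ·ψ″; ∫ψ·ψ′ dx = [ψ²/2] between the walls = 0.
State is unnormalized: ∫|ψ|² dx = 6.8630, and ∫ψ*·(−ħ²/2m · ψ'') dx = 0.83236, so ⟨T⟩ = 0.83236 / 6.8630.
⟨T⟩ = 0.12128.

0.121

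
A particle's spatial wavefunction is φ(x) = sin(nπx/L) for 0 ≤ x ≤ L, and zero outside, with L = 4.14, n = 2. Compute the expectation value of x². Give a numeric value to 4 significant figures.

5.496

⟨x²⟩ = ∫ x²·|φ|² dx / ∫|φ|² dx (integrals over the domain).
With sin²θ = (1 − cos2θ)/2 on 0 ≤ x ≤ L: ∫sin²(nπx/L) dx = L/2, ∫x·sin²(nπx/L) dx = L²/4, ∫x²·sin²(nπx/L) dx = L³·(1/6 − 1/(4n²π²)); higher powers xᵏ the same way, integrating xᵏ·cos(2nπx/L) by parts.
State is unnormalized: ∫|φ|² dx = 2.0700, and ∫φ*·x²·φ dx = 11.377, so ⟨x²⟩ = 11.377 / 2.0700.
⟨x²⟩ = 5.4961.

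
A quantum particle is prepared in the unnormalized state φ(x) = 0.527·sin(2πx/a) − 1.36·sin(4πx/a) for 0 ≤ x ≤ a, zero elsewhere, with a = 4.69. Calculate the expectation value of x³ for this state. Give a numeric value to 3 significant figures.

20.4

⟨x³⟩ = ∫ x³·|φ|² dx / ∫|φ|² dx (integrals over the domain).
On 0 ≤ x ≤ a (j ≠ l): ∫sin²(jπx/a) dx = a/2, ∫sin(jπx/a)·sin(lπx/a) dx = 0; diagonal moments ∫x·sin²(jπx/a) dx = a²/4, ∫x²·sin²(jπx/a) dx = a³·(1/6 − 1/(4j²π²)); cross terms ∫x·sin(jπx/a)·sin(lπx/a) dx = 0 for j + l even and −4jla²/(π²(j² − l²)²) for j + l odd, ∫x²·sin(jπx/a)·sin(lπx/a) dx = (−1)^(j+l)·4jla³/(π²(j² − l²)²); higher powers the same way via product-to-sum and parts.
State is unnormalized: ∫|φ|² dx = 4.9886, and ∫φ*·x³·φ dx = 101.83, so ⟨x³⟩ = 101.83 / 4.9886.
⟨x³⟩ = 20.413.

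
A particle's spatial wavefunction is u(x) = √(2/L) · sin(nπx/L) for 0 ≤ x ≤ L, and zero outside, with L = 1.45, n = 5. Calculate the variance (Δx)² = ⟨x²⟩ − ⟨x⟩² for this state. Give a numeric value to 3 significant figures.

Compute ⟨x⟩ and ⟨x²⟩ separately, then (Δx)² = ⟨x²⟩ − ⟨x⟩².
With sin²θ = (1 − cos2θ)/2 on 0 ≤ x ≤ L: ∫sin²(nπx/L) dx = L/2, ∫x·sin²(nπx/L) dx = L²/4, ∫x²·sin²(nπx/L) dx = L³·(1/6 − 1/(4n²π²)); higher powers xᵏ the same way, integrating xᵏ·cos(2nπx/L) by parts.
⟨x⟩ = 0.72500 and ⟨x²⟩ = 0.69657.
(Δx)² = 0.69657 − (0.72500)² = 0.17095.

0.171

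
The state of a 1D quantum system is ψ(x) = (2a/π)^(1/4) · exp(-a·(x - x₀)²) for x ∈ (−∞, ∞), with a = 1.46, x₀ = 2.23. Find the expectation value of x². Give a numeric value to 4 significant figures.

⟨x²⟩ = ∫ x²·|ψ|² dx (integrals over the domain).
Gaussian moments (u = x − x₀): ∫u^(2j)·e^(−2au²) du = (2j−1)!!/(4a)^j · √(π/(2a)), odd powers integrate to 0; here √(π/(2a)) = 1.0373.
⟨x²⟩ = 5.1441.

5.144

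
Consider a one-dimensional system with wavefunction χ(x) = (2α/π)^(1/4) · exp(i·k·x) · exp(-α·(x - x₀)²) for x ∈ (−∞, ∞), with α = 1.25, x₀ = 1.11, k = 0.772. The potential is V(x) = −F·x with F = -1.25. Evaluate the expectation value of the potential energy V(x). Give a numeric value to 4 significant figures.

⟨V⟩ = ∫ V(x)·|χ|² dx.
Gaussian moments (u = x − x₀): ∫u^(2j)·e^(−2αu²) du = (2j−1)!!/(4α)^j · √(π/(2α)), odd powers integrate to 0; here √(π/(2α)) = 1.1210.
⟨V⟩ = 1.3875.

1.388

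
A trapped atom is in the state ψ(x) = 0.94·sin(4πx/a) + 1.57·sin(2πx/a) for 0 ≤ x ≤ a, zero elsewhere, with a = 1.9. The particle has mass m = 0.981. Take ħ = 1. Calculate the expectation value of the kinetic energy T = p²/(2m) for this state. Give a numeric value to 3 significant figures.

9.99

T = −(ħ²/2m) d²/dx², so ⟨T⟩ = −(ħ²/2m) ∫ ψ*·ψ'' dx / ∫|ψ|² dx; with m = 0.981.
d²/dx² sin(jπx/a) = −(jπ/a)²·sin(jπx/a); on 0 ≤ x ≤ a, ∫sin²(jπx/a) dx = a/2 and ∫sin(jπx/a)·sin(lπx/a) dx = 0 for j ≠ l, so only diagonal terms survive in ∫|ψ|² and ∫ψ·ψ″; ∫ψ·ψ′ dx = [ψ²/2] between the walls = 0.
State is unnormalized: ∫|ψ|² dx = 3.1811, and ∫ψ*·(−ħ²/2m · ψ'') dx = 31.767, so ⟨T⟩ = 31.767 / 3.1811.
⟨T⟩ = 9.9863.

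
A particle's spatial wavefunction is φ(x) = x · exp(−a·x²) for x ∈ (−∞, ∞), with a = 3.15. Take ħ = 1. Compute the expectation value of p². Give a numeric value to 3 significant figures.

9.45

p² φ = −ħ² d²φ/dx²; ⟨p²⟩ = −ħ² ∫ φ*·φ'' dx / ∫|φ|² dx.
Expand each integrand as polynomial × e^(−2ax²) and use ∫x^(2j)·e^(−2ax²) dx = (2j−1)!!/(4a)^j · √(π/(2a)), odd powers → 0; here √(π/(2a)) = 0.70616. Differentiate with the product rule, d/dx e^(−ax²) = −2ax·e^(−ax²).
State is unnormalized: ∫|φ|² dx = 0.056045, and ∫φ*·(−ħ² φ'') dx = 0.52962, so ⟨p²⟩ = 0.52962 / 0.056045.
⟨p²⟩ = 9.4500.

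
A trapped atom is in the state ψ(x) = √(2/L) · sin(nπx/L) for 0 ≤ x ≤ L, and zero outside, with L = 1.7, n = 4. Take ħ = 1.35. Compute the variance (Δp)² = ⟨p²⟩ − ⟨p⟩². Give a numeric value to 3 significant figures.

Compute ⟨p⟩ and ⟨p²⟩ separately; (Δp)² = ⟨p²⟩ − ⟨p⟩².
d/dx sin(nπx/L) = (nπ/L)·cos(nπx/L) and d²/dx² sin(nπx/L) = −(nπ/L)²·sin(nπx/L); on 0 ≤ x ≤ L, ∫sin²(nπx/L) dx = L/2 and ∫sin(nπx/L)·cos(nπx/L) dx = 0.
⟨p⟩ = 0.0000 and ⟨p²⟩ = 99.584.
(Δp)² = 99.584 − (0.0000)² = 99.584.

99.6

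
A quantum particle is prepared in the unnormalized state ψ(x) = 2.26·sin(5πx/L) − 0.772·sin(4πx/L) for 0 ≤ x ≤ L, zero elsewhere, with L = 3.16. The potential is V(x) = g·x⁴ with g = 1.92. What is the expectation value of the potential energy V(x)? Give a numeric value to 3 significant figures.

⟨V⟩ = ∫ V(x)·|ψ|² dx / ∫|ψ|² dx.
On 0 ≤ x ≤ L (j ≠ l): ∫sin²(jπx/L) dx = L/2, ∫sin(jπx/L)·sin(lπx/L) dx = 0; diagonal moments ∫x·sin²(jπx/L) dx = L²/4, ∫x²·sin²(jπx/L) dx = L³·(1/6 − 1/(4j²π²)); cross terms ∫x·sin(jπx/L)·sin(lπx/L) dx = 0 for j + l even and −4jlL²/(π²(j² − l²)²) for j + l odd, ∫x²·sin(jπx/L)·sin(lπx/L) dx = (−1)^(j+l)·4jlL³/(π²(j² − l²)²); higher powers the same way via product-to-sum and parts.
State is unnormalized: ∫|ψ|² dx = 9.0117, and ∫ψ*·V(x)·ψ dx = 500.18, so ⟨V⟩ = 500.18 / 9.0117.
⟨V⟩ = 55.503.

55.5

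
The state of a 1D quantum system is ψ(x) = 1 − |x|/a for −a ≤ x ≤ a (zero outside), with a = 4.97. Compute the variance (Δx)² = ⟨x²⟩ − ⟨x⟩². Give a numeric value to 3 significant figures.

Compute ⟨x⟩ and ⟨x²⟩ separately, then (Δx)² = ⟨x²⟩ − ⟨x⟩².
ψ is even, so ∫ over [−a, a] = 2∫₀ᵃ with ψ = 1 − x/a there: ∫₀ᵃ (1 − x/a)² dx = a/3, ∫₀ᵃ x²(1 − x/a)² dx = a³/30, ∫₀ᵃ x⁴(1 − x/a)² dx = a⁵/105.
Normalization: ∫|ψ|² dx = 3.3133.
⟨x⟩ = 0.0000 and ⟨x²⟩ = 2.4701.
(Δx)² = 2.4701 − (0.0000)² = 2.4701.

2.47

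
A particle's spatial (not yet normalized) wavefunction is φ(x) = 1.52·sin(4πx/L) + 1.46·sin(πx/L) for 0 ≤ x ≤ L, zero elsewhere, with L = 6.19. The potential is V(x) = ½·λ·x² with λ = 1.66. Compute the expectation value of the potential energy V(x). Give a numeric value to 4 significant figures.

9.317

⟨V⟩ = ∫ V(x)·|φ|² dx / ∫|φ|² dx.
On 0 ≤ x ≤ L (j ≠ l): ∫sin²(jπx/L) dx = L/2, ∫sin(jπx/L)·sin(lπx/L) dx = 0; diagonal moments ∫x·sin²(jπx/L) dx = L²/4, ∫x²·sin²(jπx/L) dx = L³·(1/6 − 1/(4j²π²)); cross terms ∫x·sin(jπx/L)·sin(lπx/L) dx = 0 for j + l even and −4jlL²/(π²(j² − l²)²) for j + l odd, ∫x²·sin(jπx/L)·sin(lπx/L) dx = (−1)^(j+l)·4jlL³/(π²(j² − l²)²); higher powers the same way via product-to-sum and parts.
State is unnormalized: ∫|φ|² dx = 13.748, and ∫φ*·V(x)·φ dx = 128.10, so ⟨V⟩ = 128.10 / 13.748.
⟨V⟩ = 9.3174.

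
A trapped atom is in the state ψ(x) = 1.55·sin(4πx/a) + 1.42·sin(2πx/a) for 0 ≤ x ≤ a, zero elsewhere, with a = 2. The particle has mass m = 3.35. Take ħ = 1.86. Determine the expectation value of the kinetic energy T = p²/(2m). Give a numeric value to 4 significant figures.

13.41

T = −(ħ²/2m) d²/dx², so ⟨T⟩ = −(ħ²/2m) ∫ ψ*·ψ'' dx / ∫|ψ|² dx; with m = 3.35.
d²/dx² sin(jπx/a) = −(jπ/a)²·sin(jπx/a); on 0 ≤ x ≤ a, ∫sin²(jπx/a) dx = a/2 and ∫sin(jπx/a)·sin(lπx/a) dx = 0 for j ≠ l, so only diagonal terms survive in ∫|ψ|² and ∫ψ·ψ″; ∫ψ·ψ′ dx = [ψ²/2] between the walls = 0.
State is unnormalized: ∫|ψ|² dx = 4.4189, and ∫ψ*·(−ħ²/2m · ψ'') dx = 59.251, so ⟨T⟩ = 59.251 / 4.4189.
⟨T⟩ = 13.409.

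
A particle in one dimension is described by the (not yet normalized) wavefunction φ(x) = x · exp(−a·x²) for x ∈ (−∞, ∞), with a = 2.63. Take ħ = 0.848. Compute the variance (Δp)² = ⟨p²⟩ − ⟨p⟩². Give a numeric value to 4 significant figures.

5.674

Compute ⟨p⟩ and ⟨p²⟩ separately; (Δp)² = ⟨p²⟩ − ⟨p⟩².
Expand each integrand as polynomial × e^(−2ax²) and use ∫x^(2j)·e^(−2ax²) dx = (2j−1)!!/(4a)^j · √(π/(2a)), odd powers → 0; here √(π/(2a)) = 0.77283. Differentiate with the product rule, d/dx e^(−ax²) = −2ax·e^(−ax²).
Normalization: ∫|φ|² dx = 0.073463.
⟨p⟩ = 0.0000 and ⟨p²⟩ = 5.6737.
(Δp)² = 5.6737 − (0.0000)² = 5.6737.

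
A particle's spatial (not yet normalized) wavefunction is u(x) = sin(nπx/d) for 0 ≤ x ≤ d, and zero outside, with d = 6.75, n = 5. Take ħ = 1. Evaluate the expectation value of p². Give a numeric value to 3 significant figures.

p² u = −ħ² d²u/dx²; ⟨p²⟩ = −ħ² ∫ u*·u'' dx / ∫|u|² dx.
d/dx sin(nπx/d) = (nπ/d)·cos(nπx/d) and d²/dx² sin(nπx/d) = −(nπ/d)²·sin(nπx/d); on 0 ≤ x ≤ d, ∫sin²(nπx/d) dx = d/2 and ∫sin(nπx/d)·cos(nπx/d) dx = 0.
State is unnormalized: ∫|u|² dx = 3.3750, and ∫u*·(−ħ² u'') dx = 18.277, so ⟨p²⟩ = 18.277 / 3.3750.
⟨p²⟩ = 5.4154.

5.42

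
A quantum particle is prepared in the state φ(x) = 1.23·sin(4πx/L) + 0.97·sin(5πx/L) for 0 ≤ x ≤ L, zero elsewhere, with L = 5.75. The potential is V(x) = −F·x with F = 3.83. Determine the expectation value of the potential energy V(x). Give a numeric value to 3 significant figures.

⟨V⟩ = ∫ V(x)·|φ|² dx / ∫|φ|² dx.
On 0 ≤ x ≤ L (j ≠ l): ∫sin²(jπx/L) dx = L/2, ∫sin(jπx/L)·sin(lπx/L) dx = 0; diagonal moments ∫x·sin²(jπx/L) dx = L²/4, ∫x²·sin²(jπx/L) dx = L³·(1/6 − 1/(4j²π²)); cross terms ∫x·sin(jπx/L)·sin(lπx/L) dx = 0 for j + l even and −4jlL²/(π²(j² − l²)²) for j + l odd, ∫x²·sin(jπx/L)·sin(lπx/L) dx = (−1)^(j+l)·4jlL³/(π²(j² − l²)²); higher powers the same way via product-to-sum and parts.
State is unnormalized: ∫|φ|² dx = 7.0547, and ∫φ*·V(x)·φ dx = -47.443, so ⟨V⟩ = -47.443 / 7.0547.
⟨V⟩ = -6.7251.

-6.73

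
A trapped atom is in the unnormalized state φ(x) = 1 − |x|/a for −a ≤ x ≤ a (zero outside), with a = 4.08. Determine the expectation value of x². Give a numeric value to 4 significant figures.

1.665

⟨x²⟩ = ∫ x²·|φ|² dx / ∫|φ|² dx (integrals over the domain).
φ is even, so ∫ over [−a, a] = 2∫₀ᵃ with φ = 1 − x/a there: ∫₀ᵃ (1 − x/a)² dx = a/3, ∫₀ᵃ x²(1 − x/a)² dx = a³/30, ∫₀ᵃ x⁴(1 − x/a)² dx = a⁵/105.
State is unnormalized: ∫|φ|² dx = 2.7200, and ∫φ*·x²·φ dx = 4.5278, so ⟨x²⟩ = 4.5278 / 2.7200.
⟨x²⟩ = 1.6646.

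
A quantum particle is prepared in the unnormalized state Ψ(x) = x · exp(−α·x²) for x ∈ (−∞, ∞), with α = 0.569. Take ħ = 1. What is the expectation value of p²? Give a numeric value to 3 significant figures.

1.71

p² Ψ = −ħ² d²Ψ/dx²; ⟨p²⟩ = −ħ² ∫ Ψ*·Ψ'' dx / ∫|Ψ|² dx.
Expand each integrand as polynomial × e^(−2αx²) and use ∫x^(2j)·e^(−2αx²) dx = (2j−1)!!/(4α)^j · √(π/(2α)), odd powers → 0; here √(π/(2α)) = 1.6615. Differentiate with the product rule, d/dx e^(−αx²) = −2αx·e^(−αx²).
State is unnormalized: ∫|Ψ|² dx = 0.73001, and ∫Ψ*·(−ħ² Ψ'') dx = 1.2461, so ⟨p²⟩ = 1.2461 / 0.73001.
⟨p²⟩ = 1.7070.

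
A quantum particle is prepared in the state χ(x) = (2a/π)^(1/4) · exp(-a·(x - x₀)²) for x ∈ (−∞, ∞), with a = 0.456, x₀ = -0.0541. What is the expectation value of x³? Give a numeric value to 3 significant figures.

-0.0891

⟨x³⟩ = ∫ x³·|χ|² dx (integrals over the domain).
Gaussian moments (u = x − x₀): ∫u^(2j)·e^(−2au²) du = (2j−1)!!/(4a)^j · √(π/(2a)), odd powers integrate to 0; here √(π/(2a)) = 1.8560.
⟨x³⟩ = -0.089139.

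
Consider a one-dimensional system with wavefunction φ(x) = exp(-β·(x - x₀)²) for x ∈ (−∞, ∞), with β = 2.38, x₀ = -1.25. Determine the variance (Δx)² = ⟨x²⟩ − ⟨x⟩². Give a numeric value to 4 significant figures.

Compute ⟨x⟩ and ⟨x²⟩ separately, then (Δx)² = ⟨x²⟩ − ⟨x⟩².
Gaussian moments (u = x − x₀): ∫u^(2j)·e^(−2βu²) du = (2j−1)!!/(4β)^j · √(π/(2β)), odd powers integrate to 0; here √(π/(2β)) = 0.81240.
Normalization: ∫|φ|² dx = 0.81240.
⟨x⟩ = -1.2500 and ⟨x²⟩ = 1.6675.
(Δx)² = 1.6675 − (-1.2500)² = 0.10504.

0.1050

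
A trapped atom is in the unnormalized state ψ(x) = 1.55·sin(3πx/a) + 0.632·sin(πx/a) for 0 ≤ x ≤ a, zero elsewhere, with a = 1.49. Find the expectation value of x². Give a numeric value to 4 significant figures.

⟨x²⟩ = ∫ x²·|ψ|² dx / ∫|ψ|² dx (integrals over the domain).
On 0 ≤ x ≤ a (j ≠ l): ∫sin²(jπx/a) dx = a/2, ∫sin(jπx/a)·sin(lπx/a) dx = 0; diagonal moments ∫x·sin²(jπx/a) dx = a²/4, ∫x²·sin²(jπx/a) dx = a³·(1/6 − 1/(4j²π²)); cross terms ∫x·sin(jπx/a)·sin(lπx/a) dx = 0 for j + l even and −4jla²/(π²(j² − l²)²) for j + l odd, ∫x²·sin(jπx/a)·sin(lπx/a) dx = (−1)^(j+l)·4jla³/(π²(j² − l²)²); higher powers the same way via product-to-sum and parts.
State is unnormalized: ∫|ψ|² dx = 2.0874, and ∫ψ*·x²·ψ dx = 1.6121, so ⟨x²⟩ = 1.6121 / 2.0874.
⟨x²⟩ = 0.77227.

0.7723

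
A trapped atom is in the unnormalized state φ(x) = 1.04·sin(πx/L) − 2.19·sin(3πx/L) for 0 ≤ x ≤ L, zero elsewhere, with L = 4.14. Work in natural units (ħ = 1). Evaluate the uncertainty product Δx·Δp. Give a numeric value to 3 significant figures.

1.72

Δx = √(⟨x²⟩−⟨x⟩²), Δp = √(⟨p²⟩−⟨p⟩²).
On 0 ≤ x ≤ L (j ≠ l): ∫sin²(jπx/L) dx = L/2, ∫sin(jπx/L)·sin(lπx/L) dx = 0; diagonal moments ∫x·sin²(jπx/L) dx = L²/4, ∫x²·sin²(jπx/L) dx = L³·(1/6 − 1/(4j²π²)); cross terms ∫x·sin(jπx/L)·sin(lπx/L) dx = 0 for j + l even and −4jlL²/(π²(j² − l²)²) for j + l odd, ∫x²·sin(jπx/L)·sin(lπx/L) dx = (−1)^(j+l)·4jlL³/(π²(j² − l²)²); higher powers the same way via product-to-sum and parts. d²/dx² sin(jπx/L) = −(jπ/L)²·sin(jπx/L); on 0 ≤ x ≤ L, ∫sin²(jπx/L) dx = L/2 and ∫sin(jπx/L)·sin(lπx/L) dx = 0 for j ≠ l, so only diagonal terms survive in ∫|φ|² and ∫φ·φ″; ∫φ·φ′ dx = [φ²/2] between the walls = 0.
Normalization: ∫|φ|² dx = 12.167.
⟨x⟩ = 2.0700, ⟨x²⟩ = 4.9700 ⇒ Δx = 0.82770.
⟨p⟩ = 0.0000, ⟨p²⟩ = 4.3348 ⇒ Δp = 2.0820.
Δx·Δp = 1.7233.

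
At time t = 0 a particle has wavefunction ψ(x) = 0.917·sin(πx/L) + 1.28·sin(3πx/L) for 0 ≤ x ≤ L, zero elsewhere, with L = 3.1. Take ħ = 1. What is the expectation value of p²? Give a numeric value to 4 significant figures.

p² ψ = −ħ² d²ψ/dx²; ⟨p²⟩ = −ħ² ∫ ψ*·ψ'' dx / ∫|ψ|² dx.
d²/dx² sin(jπx/L) = −(jπ/L)²·sin(jπx/L); on 0 ≤ x ≤ L, ∫sin²(jπx/L) dx = L/2 and ∫sin(jπx/L)·sin(lπx/L) dx = 0 for j ≠ l, so only diagonal terms survive in ∫|ψ|² and ∫ψ·ψ″; ∫ψ·ψ′ dx = [ψ²/2] between the walls = 0.
State is unnormalized: ∫|ψ|² dx = 3.8429, and ∫ψ*·(−ħ² ψ'') dx = 24.812, so ⟨p²⟩ = 24.812 / 3.8429.
⟨p²⟩ = 6.4565.

6.457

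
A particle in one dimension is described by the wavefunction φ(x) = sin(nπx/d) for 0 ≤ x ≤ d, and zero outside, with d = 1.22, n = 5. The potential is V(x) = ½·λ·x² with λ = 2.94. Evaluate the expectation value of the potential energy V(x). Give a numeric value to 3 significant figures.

0.725

⟨V⟩ = ∫ V(x)·|φ|² dx / ∫|φ|² dx.
With sin²θ = (1 − cos2θ)/2 on 0 ≤ x ≤ d: ∫sin²(nπx/d) dx = d/2, ∫x·sin²(nπx/d) dx = d²/4, ∫x²·sin²(nπx/d) dx = d³·(1/6 − 1/(4n²π²)); higher powers xᵏ the same way, integrating xᵏ·cos(2nπx/d) by parts.
State is unnormalized: ∫|φ|² dx = 0.61000, and ∫φ*·V(x)·φ dx = 0.44218, so ⟨V⟩ = 0.44218 / 0.61000.
⟨V⟩ = 0.72488.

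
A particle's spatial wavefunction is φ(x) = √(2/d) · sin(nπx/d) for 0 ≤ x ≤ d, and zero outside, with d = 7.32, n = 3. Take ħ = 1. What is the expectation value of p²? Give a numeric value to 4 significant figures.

p² φ = −ħ² d²φ/dx²; ⟨p²⟩ = −ħ² ∫ φ*·φ'' dx.
d/dx sin(nπx/d) = (nπ/d)·cos(nπx/d) and d²/dx² sin(nπx/d) = −(nπ/d)²·sin(nπx/d); on 0 ≤ x ≤ d, ∫sin²(nπx/d) dx = d/2 and ∫sin(nπx/d)·cos(nπx/d) dx = 0.
⟨p²⟩ = 1.6578.

1.658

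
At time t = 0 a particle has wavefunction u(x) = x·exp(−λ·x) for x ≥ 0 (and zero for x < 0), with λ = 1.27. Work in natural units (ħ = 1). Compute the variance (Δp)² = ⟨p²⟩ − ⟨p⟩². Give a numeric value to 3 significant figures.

Compute ⟨p⟩ and ⟨p²⟩ separately; (Δp)² = ⟨p²⟩ − ⟨p⟩².
Differentiate x·exp(−λ·x) with the product rule; every integrand then reduces to terms xʲ·e^(−2λx) on [0, ∞), with ∫₀^∞ xʲ·e^(−2λx) dx = j!/(2λ)^(j+1).
Normalization: ∫|u|² dx = 0.12205.
⟨p⟩ = 0.0000 and ⟨p²⟩ = 1.6129.
(Δp)² = 1.6129 − (0.0000)² = 1.6129.

1.61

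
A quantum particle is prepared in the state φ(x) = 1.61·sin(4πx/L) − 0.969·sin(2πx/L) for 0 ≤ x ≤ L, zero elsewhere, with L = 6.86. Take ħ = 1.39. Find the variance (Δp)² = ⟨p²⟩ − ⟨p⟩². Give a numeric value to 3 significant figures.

5.19

Compute ⟨p⟩ and ⟨p²⟩ separately; (Δp)² = ⟨p²⟩ − ⟨p⟩².
d²/dx² sin(jπx/L) = −(jπ/L)²·sin(jπx/L); on 0 ≤ x ≤ L, ∫sin²(jπx/L) dx = L/2 and ∫sin(jπx/L)·sin(lπx/L) dx = 0 for j ≠ l, so only diagonal terms survive in ∫|φ|² and ∫φ·φ″; ∫φ·φ′ dx = [φ²/2] between the walls = 0.
Normalization: ∫|φ|² dx = 12.112.
⟨p⟩ = 0.0000 and ⟨p²⟩ = 5.1904.
(Δp)² = 5.1904 − (0.0000)² = 5.1904.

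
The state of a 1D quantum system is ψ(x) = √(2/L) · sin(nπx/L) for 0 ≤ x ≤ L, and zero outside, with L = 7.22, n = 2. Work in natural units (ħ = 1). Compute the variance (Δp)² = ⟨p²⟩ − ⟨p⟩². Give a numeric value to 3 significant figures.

Compute ⟨p⟩ and ⟨p²⟩ separately; (Δp)² = ⟨p²⟩ − ⟨p⟩².
d/dx sin(nπx/L) = (nπ/L)·cos(nπx/L) and d²/dx² sin(nπx/L) = −(nπ/L)²·sin(nπx/L); on 0 ≤ x ≤ L, ∫sin²(nπx/L) dx = L/2 and ∫sin(nπx/L)·cos(nπx/L) dx = 0.
⟨p⟩ = 0.0000 and ⟨p²⟩ = 0.75733.
(Δp)² = 0.75733 − (0.0000)² = 0.75733.

0.757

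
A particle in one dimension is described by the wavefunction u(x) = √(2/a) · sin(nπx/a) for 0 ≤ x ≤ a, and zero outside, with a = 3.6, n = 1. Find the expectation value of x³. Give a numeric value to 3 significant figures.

8.12

⟨x³⟩ = ∫ x³·|u|² dx (integrals over the domain).
With sin²θ = (1 − cos2θ)/2 on 0 ≤ x ≤ a: ∫sin²(nπx/a) dx = a/2, ∫x·sin²(nπx/a) dx = a²/4, ∫x²·sin²(nπx/a) dx = a³·(1/6 − 1/(4n²π²)); higher powers xᵏ the same way, integrating xᵏ·cos(2nπx/a) by parts.
⟨x³⟩ = 8.1186.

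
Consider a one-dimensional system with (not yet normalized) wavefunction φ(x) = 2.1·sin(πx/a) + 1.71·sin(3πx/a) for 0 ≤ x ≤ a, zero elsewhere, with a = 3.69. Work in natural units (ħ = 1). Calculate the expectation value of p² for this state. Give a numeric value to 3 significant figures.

p² φ = −ħ² d²φ/dx²; ⟨p²⟩ = −ħ² ∫ φ*·φ'' dx / ∫|φ|² dx.
d²/dx² sin(jπx/a) = −(jπ/a)²·sin(jπx/a); on 0 ≤ x ≤ a, ∫sin²(jπx/a) dx = a/2 and ∫sin(jπx/a)·sin(lπx/a) dx = 0 for j ≠ l, so only diagonal terms survive in ∫|φ|² and ∫φ·φ″; ∫φ·φ′ dx = [φ²/2] between the walls = 0.
State is unnormalized: ∫|φ|² dx = 13.531, and ∫φ*·(−ħ² φ'') dx = 41.092, so ⟨p²⟩ = 41.092 / 13.531.
⟨p²⟩ = 3.0368.

3.04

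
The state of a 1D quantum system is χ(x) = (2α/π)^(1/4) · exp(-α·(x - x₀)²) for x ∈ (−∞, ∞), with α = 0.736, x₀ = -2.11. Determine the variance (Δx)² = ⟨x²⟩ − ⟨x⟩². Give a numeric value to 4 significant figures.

Compute ⟨x⟩ and ⟨x²⟩ separately, then (Δx)² = ⟨x²⟩ − ⟨x⟩².
Gaussian moments (u = x − x₀): ∫u^(2j)·e^(−2αu²) du = (2j−1)!!/(4α)^j · √(π/(2α)), odd powers integrate to 0; here √(π/(2α)) = 1.4609.
⟨x⟩ = -2.1100 and ⟨x²⟩ = 4.7918.
(Δx)² = 4.7918 − (-2.1100)² = 0.33967.

0.3397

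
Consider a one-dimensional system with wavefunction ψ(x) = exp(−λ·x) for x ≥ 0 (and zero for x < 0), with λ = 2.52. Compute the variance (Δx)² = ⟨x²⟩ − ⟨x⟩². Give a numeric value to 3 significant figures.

0.0394

Compute ⟨x⟩ and ⟨x²⟩ separately, then (Δx)² = ⟨x²⟩ − ⟨x⟩².
Every integrand reduces to terms xʲ·e^(−2λx) on [0, ∞); use ∫₀^∞ xʲ·e^(−2λx) dx = j!/(2λ)^(j+1).
Normalization: ∫|ψ|² dx = 0.19841.
⟨x⟩ = 0.19841 and ⟨x²⟩ = 0.078735.
(Δx)² = 0.078735 − (0.19841)² = 0.039368.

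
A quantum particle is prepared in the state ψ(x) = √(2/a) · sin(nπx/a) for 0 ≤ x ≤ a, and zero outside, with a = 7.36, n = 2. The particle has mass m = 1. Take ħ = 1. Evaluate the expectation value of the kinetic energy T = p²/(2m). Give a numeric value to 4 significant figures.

0.3644

T = −(ħ²/2m) d²/dx², so ⟨T⟩ = −(ħ²/2m) ∫ ψ*·ψ'' dx; with m = 1.
d/dx sin(nπx/a) = (nπ/a)·cos(nπx/a) and d²/dx² sin(nπx/a) = −(nπ/a)²·sin(nπx/a); on 0 ≤ x ≤ a, ∫sin²(nπx/a) dx = a/2 and ∫sin(nπx/a)·cos(nπx/a) dx = 0.
⟨T⟩ = 0.36440.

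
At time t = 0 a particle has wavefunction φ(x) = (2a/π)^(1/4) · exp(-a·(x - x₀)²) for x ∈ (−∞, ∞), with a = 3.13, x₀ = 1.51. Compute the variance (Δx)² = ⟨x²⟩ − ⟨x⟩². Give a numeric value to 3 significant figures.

Compute ⟨x⟩ and ⟨x²⟩ separately, then (Δx)² = ⟨x²⟩ − ⟨x⟩².
Gaussian moments (u = x − x₀): ∫u^(2j)·e^(−2au²) du = (2j−1)!!/(4a)^j · √(π/(2a)), odd powers integrate to 0; here √(π/(2a)) = 0.70842.
⟨x⟩ = 1.5100 and ⟨x²⟩ = 2.3600.
(Δx)² = 2.3600 − (1.5100)² = 0.079872.

0.0799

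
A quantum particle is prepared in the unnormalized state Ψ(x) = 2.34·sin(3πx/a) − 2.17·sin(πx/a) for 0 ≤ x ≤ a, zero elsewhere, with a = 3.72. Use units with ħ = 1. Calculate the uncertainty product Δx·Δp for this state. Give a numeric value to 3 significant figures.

Δx = √(⟨x²⟩−⟨x⟩²), Δp = √(⟨p²⟩−⟨p⟩²).
On 0 ≤ x ≤ a (j ≠ l): ∫sin²(jπx/a) dx = a/2, ∫sin(jπx/a)·sin(lπx/a) dx = 0; diagonal moments ∫x·sin²(jπx/a) dx = a²/4, ∫x²·sin²(jπx/a) dx = a³·(1/6 − 1/(4j²π²)); cross terms ∫x·sin(jπx/a)·sin(lπx/a) dx = 0 for j + l even and −4jla²/(π²(j² − l²)²) for j + l odd, ∫x²·sin(jπx/a)·sin(lπx/a) dx = (−1)^(j+l)·4jla³/(π²(j² − l²)²); higher powers the same way via product-to-sum and parts. d²/dx² sin(jπx/a) = −(jπ/a)²·sin(jπx/a); on 0 ≤ x ≤ a, ∫sin²(jπx/a) dx = a/2 and ∫sin(jπx/a)·sin(lπx/a) dx = 0 for j ≠ l, so only diagonal terms survive in ∫|Ψ|² and ∫Ψ·Ψ″; ∫Ψ·Ψ′ dx = [Ψ²/2] between the walls = 0.
Normalization: ∫|Ψ|² dx = 18.943.
⟨x⟩ = 1.8600, ⟨x²⟩ = 3.7225 ⇒ Δx = 0.51271.
⟨p⟩ = 0.0000, ⟨p²⟩ = 3.7808 ⇒ Δp = 1.9444.
Δx·Δp = 0.99693.

0.997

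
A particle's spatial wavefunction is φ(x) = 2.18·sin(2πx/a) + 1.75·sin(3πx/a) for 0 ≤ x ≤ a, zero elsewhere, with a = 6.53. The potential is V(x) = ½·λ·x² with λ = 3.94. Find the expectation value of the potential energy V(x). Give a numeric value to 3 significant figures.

⟨V⟩ = ∫ V(x)·|φ|² dx / ∫|φ|² dx.
On 0 ≤ x ≤ a (j ≠ l): ∫sin²(jπx/a) dx = a/2, ∫sin(jπx/a)·sin(lπx/a) dx = 0; diagonal moments ∫x·sin²(jπx/a) dx = a²/4, ∫x²·sin²(jπx/a) dx = a³·(1/6 − 1/(4j²π²)); cross terms ∫x·sin(jπx/a)·sin(lπx/a) dx = 0 for j + l even and −4jla²/(π²(j² − l²)²) for j + l odd, ∫x²·sin(jπx/a)·sin(lπx/a) dx = (−1)^(j+l)·4jla³/(π²(j² − l²)²); higher powers the same way via product-to-sum and parts.
State is unnormalized: ∫|φ|² dx = 25.516, and ∫φ*·V(x)·φ dx = 286.12, so ⟨V⟩ = 286.12 / 25.516.
⟨V⟩ = 11.214.

11.2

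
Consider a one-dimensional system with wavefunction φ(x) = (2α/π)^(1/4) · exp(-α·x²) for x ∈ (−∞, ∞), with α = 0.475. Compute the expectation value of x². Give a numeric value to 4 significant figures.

0.5263

⟨x²⟩ = ∫ x²·|φ|² dx (integrals over the domain).
Gaussian moments: ∫x^(2j)·e^(−2αx²) dx = (2j−1)!!/(4α)^j · √(π/(2α)), odd powers integrate to 0; here √(π/(2α)) = 1.8185.
⟨x²⟩ = 0.52632.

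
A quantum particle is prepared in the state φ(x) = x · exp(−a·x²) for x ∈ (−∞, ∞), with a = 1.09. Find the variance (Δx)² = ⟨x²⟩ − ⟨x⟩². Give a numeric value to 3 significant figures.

Compute ⟨x⟩ and ⟨x²⟩ separately, then (Δx)² = ⟨x²⟩ − ⟨x⟩².
Expand each integrand as polynomial × e^(−2ax²) and use ∫x^(2j)·e^(−2ax²) dx = (2j−1)!!/(4a)^j · √(π/(2a)), odd powers → 0; here √(π/(2a)) = 1.2005.
Normalization: ∫|φ|² dx = 0.27533.
⟨x⟩ = 0.0000 and ⟨x²⟩ = 0.68807.
(Δx)² = 0.68807 − (0.0000)² = 0.68807.

0.688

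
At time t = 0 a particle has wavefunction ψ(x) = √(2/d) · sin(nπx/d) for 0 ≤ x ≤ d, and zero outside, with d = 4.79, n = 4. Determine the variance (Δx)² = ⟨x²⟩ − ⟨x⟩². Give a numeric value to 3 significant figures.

1.84

Compute ⟨x⟩ and ⟨x²⟩ separately, then (Δx)² = ⟨x²⟩ − ⟨x⟩².
With sin²θ = (1 − cos2θ)/2 on 0 ≤ x ≤ d: ∫sin²(nπx/d) dx = d/2, ∫x·sin²(nπx/d) dx = d²/4, ∫x²·sin²(nπx/d) dx = d³·(1/6 − 1/(4n²π²)); higher powers xᵏ the same way, integrating xᵏ·cos(2nπx/d) by parts.
⟨x⟩ = 2.3950 and ⟨x²⟩ = 7.5754.
(Δx)² = 7.5754 − (2.3950)² = 1.8394.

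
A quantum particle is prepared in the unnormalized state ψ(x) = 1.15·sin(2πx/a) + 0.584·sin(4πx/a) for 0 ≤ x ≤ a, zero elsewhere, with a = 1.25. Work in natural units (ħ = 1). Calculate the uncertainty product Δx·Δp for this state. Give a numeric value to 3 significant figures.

2.64

Δx = √(⟨x²⟩−⟨x⟩²), Δp = √(⟨p²⟩−⟨p⟩²).
On 0 ≤ x ≤ a (j ≠ l): ∫sin²(jπx/a) dx = a/2, ∫sin(jπx/a)·sin(lπx/a) dx = 0; diagonal moments ∫x·sin²(jπx/a) dx = a²/4, ∫x²·sin²(jπx/a) dx = a³·(1/6 − 1/(4j²π²)); cross terms ∫x·sin(jπx/a)·sin(lπx/a) dx = 0 for j + l even and −4jla²/(π²(j² − l²)²) for j + l odd, ∫x²·sin(jπx/a)·sin(lπx/a) dx = (−1)^(j+l)·4jla³/(π²(j² − l²)²); higher powers the same way via product-to-sum and parts. d²/dx² sin(jπx/a) = −(jπ/a)²·sin(jπx/a); on 0 ≤ x ≤ a, ∫sin²(jπx/a) dx = a/2 and ∫sin(jπx/a)·sin(lπx/a) dx = 0 for j ≠ l, so only diagonal terms survive in ∫|ψ|² and ∫ψ·ψ″; ∫ψ·ψ′ dx = [ψ²/2] between the walls = 0.
Normalization: ∫|ψ|² dx = 1.0397.
⟨x⟩ = 0.62500, ⟨x²⟩ = 0.56090 ⇒ Δx = 0.41264.
⟨p⟩ = 0.0000, ⟨p²⟩ = 40.806 ⇒ Δp = 6.3880.
Δx·Δp = 2.6359.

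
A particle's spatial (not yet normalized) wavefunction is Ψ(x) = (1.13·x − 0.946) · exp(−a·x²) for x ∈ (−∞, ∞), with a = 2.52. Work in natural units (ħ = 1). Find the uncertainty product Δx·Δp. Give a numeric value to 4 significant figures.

Δx = √(⟨x²⟩−⟨x⟩²), Δp = √(⟨p²⟩−⟨p⟩²).
Expand each integrand as polynomial × e^(−2ax²) and use ∫x^(2j)·e^(−2ax²) dx = (2j−1)!!/(4a)^j · √(π/(2a)), odd powers → 0; here √(π/(2a)) = 0.78951. Differentiate with the product rule, d/dx e^(−ax²) = −2ax·e^(−ax²).
Normalization: ∫|Ψ|² dx = 0.80656.
⟨x⟩ = -0.20762, ⟨x²⟩ = 0.12381 ⇒ Δx = 0.28409.
⟨p⟩ = 0.0000, ⟨p²⟩ = 3.1450 ⇒ Δp = 1.7734.
Δx·Δp = 0.50380.

0.5038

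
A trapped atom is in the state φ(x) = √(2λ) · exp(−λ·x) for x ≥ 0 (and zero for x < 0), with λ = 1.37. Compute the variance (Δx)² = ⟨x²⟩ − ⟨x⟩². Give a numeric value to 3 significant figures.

0.133

Compute ⟨x⟩ and ⟨x²⟩ separately, then (Δx)² = ⟨x²⟩ − ⟨x⟩².
Every integrand reduces to terms xʲ·e^(−2λx) on [0, ∞); use ∫₀^∞ xʲ·e^(−2λx) dx = j!/(2λ)^(j+1).
⟨x⟩ = 0.36496 and ⟨x²⟩ = 0.26640.
(Δx)² = 0.26640 − (0.36496)² = 0.13320.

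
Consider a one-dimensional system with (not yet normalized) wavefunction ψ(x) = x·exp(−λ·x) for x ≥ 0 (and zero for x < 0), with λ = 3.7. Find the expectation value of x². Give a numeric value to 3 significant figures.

0.219

⟨x²⟩ = ∫ x²·|ψ|² dx / ∫|ψ|² dx (integrals over the domain).
Every integrand reduces to terms xʲ·e^(−2λx) on [0, ∞); use ∫₀^∞ xʲ·e^(−2λx) dx = j!/(2λ)^(j+1).
State is unnormalized: ∫|ψ|² dx = 0.0049355, and ∫ψ*·x²·ψ dx = 0.0010816, so ⟨x²⟩ = 0.0010816 / 0.0049355.
⟨x²⟩ = 0.21914.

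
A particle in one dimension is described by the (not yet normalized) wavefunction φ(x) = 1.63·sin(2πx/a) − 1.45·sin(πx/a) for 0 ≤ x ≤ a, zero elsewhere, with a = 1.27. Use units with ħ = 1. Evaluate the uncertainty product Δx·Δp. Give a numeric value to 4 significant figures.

Δx = √(⟨x²⟩−⟨x⟩²), Δp = √(⟨p²⟩−⟨p⟩²).
On 0 ≤ x ≤ a (j ≠ l): ∫sin²(jπx/a) dx = a/2, ∫sin(jπx/a)·sin(lπx/a) dx = 0; diagonal moments ∫x·sin²(jπx/a) dx = a²/4, ∫x²·sin²(jπx/a) dx = a³·(1/6 − 1/(4j²π²)); cross terms ∫x·sin(jπx/a)·sin(lπx/a) dx = 0 for j + l even and −4jla²/(π²(j² − l²)²) for j + l odd, ∫x²·sin(jπx/a)·sin(lπx/a) dx = (−1)^(j+l)·4jla³/(π²(j² − l²)²); higher powers the same way via product-to-sum and parts. d²/dx² sin(jπx/a) = −(jπ/a)²·sin(jπx/a); on 0 ≤ x ≤ a, ∫sin²(jπx/a) dx = a/2 and ∫sin(jπx/a)·sin(lπx/a) dx = 0 for j ≠ l, so only diagonal terms survive in ∫|φ|² and ∫φ·φ″; ∫φ·φ′ dx = [φ²/2] between the walls = 0.
Normalization: ∫|φ|² dx = 3.0222.
⟨x⟩ = 0.86220, ⟨x²⟩ = 0.77868 ⇒ Δx = 0.18785.
⟨p⟩ = 0.0000, ⟨p²⟩ = 16.367 ⇒ Δp = 4.0456.
Δx·Δp = 0.75997.

0.7600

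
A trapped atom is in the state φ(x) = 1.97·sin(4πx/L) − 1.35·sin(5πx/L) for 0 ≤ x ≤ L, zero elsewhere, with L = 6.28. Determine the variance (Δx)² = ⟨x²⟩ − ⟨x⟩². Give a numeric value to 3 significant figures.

1.80

Compute ⟨x⟩ and ⟨x²⟩ separately, then (Δx)² = ⟨x²⟩ − ⟨x⟩².
On 0 ≤ x ≤ L (j ≠ l): ∫sin²(jπx/L) dx = L/2, ∫sin(jπx/L)·sin(lπx/L) dx = 0; diagonal moments ∫x·sin²(jπx/L) dx = L²/4, ∫x²·sin²(jπx/L) dx = L³·(1/6 − 1/(4j²π²)); cross terms ∫x·sin(jπx/L)·sin(lπx/L) dx = 0 for j + l even and −4jlL²/(π²(j² − l²)²) for j + l odd, ∫x²·sin(jπx/L)·sin(lπx/L) dx = (−1)^(j+l)·4jlL³/(π²(j² − l²)²); higher powers the same way via product-to-sum and parts.
Normalization: ∫|φ|² dx = 17.909.
⟨x⟩ = 4.3122 and ⟨x²⟩ = 20.397.
(Δx)² = 20.397 − (4.3122)² = 1.8020.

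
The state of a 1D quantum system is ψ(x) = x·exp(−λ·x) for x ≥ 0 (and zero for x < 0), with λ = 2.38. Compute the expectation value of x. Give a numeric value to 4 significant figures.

⟨x⟩ = ∫ x·|ψ|² dx / ∫|ψ|² dx (integrals over the domain).
Every integrand reduces to terms xʲ·e^(−2λx) on [0, ∞); use ∫₀^∞ xʲ·e^(−2λx) dx = j!/(2λ)^(j+1).
State is unnormalized: ∫|ψ|² dx = 0.018544, and ∫ψ*·x·ψ dx = 0.011688, so ⟨x⟩ = 0.011688 / 0.018544.
⟨x⟩ = 0.63025.

0.6303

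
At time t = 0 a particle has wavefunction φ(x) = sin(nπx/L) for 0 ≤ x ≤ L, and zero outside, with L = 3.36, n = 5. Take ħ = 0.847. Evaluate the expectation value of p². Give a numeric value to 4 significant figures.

p² φ = −ħ² d²φ/dx²; ⟨p²⟩ = −ħ² ∫ φ*·φ'' dx / ∫|φ|² dx.
d/dx sin(nπx/L) = (nπ/L)·cos(nπx/L) and d²/dx² sin(nπx/L) = −(nπ/L)²·sin(nπx/L); on 0 ≤ x ≤ L, ∫sin²(nπx/L) dx = L/2 and ∫sin(nπx/L)·cos(nπx/L) dx = 0.
State is unnormalized: ∫|φ|² dx = 1.6800, and ∫φ*·(−ħ² φ'') dx = 26.341, so ⟨p²⟩ = 26.341 / 1.6800.
⟨p²⟩ = 15.679.

15.68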